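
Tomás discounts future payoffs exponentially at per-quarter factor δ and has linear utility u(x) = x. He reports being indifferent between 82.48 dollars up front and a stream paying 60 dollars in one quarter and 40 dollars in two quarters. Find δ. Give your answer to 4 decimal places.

δ ≈ 0.8700

Present value of the stream is 60·δ + 40·δ². Indifference gives 60δ + 40δ² = 82.48.
So 40δ² + 60δ − 82.48 = 0.
The positive root is δ = [−60 + √(60² + 4·40·82.48)] / (2·40) = (−60 + 129.602)/80 ≈ 0.8700.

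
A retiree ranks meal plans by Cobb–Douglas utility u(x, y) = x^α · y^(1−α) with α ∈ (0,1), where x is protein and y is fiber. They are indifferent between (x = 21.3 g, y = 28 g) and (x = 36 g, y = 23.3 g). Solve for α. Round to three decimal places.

Set the two utilities equal: 21.3^α·28^(1−α) = 36^α·23.3^(1−α).
Taking logs: α·ln 21.3 + (1−α)·ln 28 = α·ln 36 + (1−α)·ln 23.3, i.e. α·-0.524812 = (1−α)·-0.183751.
So α/(1−α) = (-0.183751)/(-0.524812) = 0.350127, and α = 0.350127/1.350127 ≈ 0.259.

α ≈ 0.259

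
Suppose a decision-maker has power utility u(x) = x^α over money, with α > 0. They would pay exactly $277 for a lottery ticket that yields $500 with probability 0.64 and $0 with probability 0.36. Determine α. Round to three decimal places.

The lottery's expected utility is 0.64·u(500) + 0.36·u(0) = 0.64·500^α (since u(0) = 0 for α > 0).
Indifference: 277^α = 0.64·500^α, so (277/500)^α = 0.64.
Taking logs: α·ln(277/500) = ln(0.64), so α = -0.446287 / -0.590591 ≈ 0.756.

α ≈ 0.756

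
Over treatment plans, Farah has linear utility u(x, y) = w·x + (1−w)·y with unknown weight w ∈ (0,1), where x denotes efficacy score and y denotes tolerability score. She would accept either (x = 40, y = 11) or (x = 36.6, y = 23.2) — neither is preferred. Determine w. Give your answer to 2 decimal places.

w = 0.78

u(40,11) = u(36.6,23.2) means w·40 + (1−w)·11 = w·36.6 + (1−w)·23.2.
w·(40−36.6) = (1−w)·(23.2−11), i.e. w·3.4 = (1−w)·12.2.
So w/(1−w) = 12.2/3.4 = 3.5882, giving w = 12.2/(3.4+12.2) = 0.78.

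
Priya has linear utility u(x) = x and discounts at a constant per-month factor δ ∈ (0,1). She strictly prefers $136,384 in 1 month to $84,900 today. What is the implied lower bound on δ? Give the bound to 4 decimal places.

Comparing present values: 84900 < δ·136384.
Dividing through by 136384 gives δ > 0.62251.

δ > 0.6225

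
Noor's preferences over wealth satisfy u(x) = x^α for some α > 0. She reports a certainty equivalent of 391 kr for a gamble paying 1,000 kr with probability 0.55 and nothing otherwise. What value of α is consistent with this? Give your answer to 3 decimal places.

α ≈ 0.637

EU(lottery) = 0.55·1000^α + 0.45·0 = 0.55·1000^α.
Setting u(391) equal to that: 391^α = 0.55·1000^α ⇒ (391/1000)^α = 0.55.
Taking logs: α·ln(391/1000) = ln(0.55), so α = -0.597837 / -0.939048 ≈ 0.637.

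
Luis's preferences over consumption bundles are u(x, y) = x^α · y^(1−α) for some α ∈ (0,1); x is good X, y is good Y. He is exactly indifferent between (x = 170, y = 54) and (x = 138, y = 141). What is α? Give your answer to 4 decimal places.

α ≈ 0.8215

Set the two utilities equal: 170^α·54^(1−α) = 138^α·141^(1−α).
(170/138)^α = (141/54)^(1−α); take logs: α·ln(170/138) = (1−α)·ln(141/54), i.e. α·0.2085448 = (1−α)·0.9597758.
So α/(1−α) = (0.9597758)/(0.2085448) = 4.6022524, and α = 4.6022524/5.6022524 ≈ 0.8215.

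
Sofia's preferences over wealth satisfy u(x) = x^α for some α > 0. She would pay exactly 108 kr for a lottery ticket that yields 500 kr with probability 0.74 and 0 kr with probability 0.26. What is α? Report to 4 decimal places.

Since u(0) = 0, the lottery's EU is 0.74·500^α.
Indifference: 108^α = 0.74·500^α, so (108/500)^α = 0.74.
Taking logs: α·ln(108/500) = ln(0.74), so α = -0.3011051 / -1.5324769 ≈ 0.1965.

α ≈ 0.1965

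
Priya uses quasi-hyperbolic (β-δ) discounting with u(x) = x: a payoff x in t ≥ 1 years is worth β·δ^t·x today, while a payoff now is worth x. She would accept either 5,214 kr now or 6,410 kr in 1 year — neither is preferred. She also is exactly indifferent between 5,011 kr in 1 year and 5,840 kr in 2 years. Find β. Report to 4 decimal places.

Both payoffs in the second observation are in the future, so β drops out: δ^1·5011 = δ^2·5840 ⇒ δ = 5011/5840 = 0.85805.
The first indifference: 5214 = β·δ·6410, so β = 5214/(δ·6410) = 5214/(0.85805·6410) ≈ 0.9480.

β ≈ 0.9480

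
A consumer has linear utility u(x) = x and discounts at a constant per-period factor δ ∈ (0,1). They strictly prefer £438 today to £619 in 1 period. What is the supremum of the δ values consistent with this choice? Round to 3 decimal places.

δ < 0.708

The preference means 438 > δ·619.
Dividing through by 619 gives δ < 0.70759.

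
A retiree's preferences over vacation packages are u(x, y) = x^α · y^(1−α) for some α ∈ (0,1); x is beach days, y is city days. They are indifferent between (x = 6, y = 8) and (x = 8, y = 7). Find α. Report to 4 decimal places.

Set the two utilities equal: 6^α·8^(1−α) = 8^α·7^(1−α).
Taking logs: α·ln 6 + (1−α)·ln 8 = α·ln 8 + (1−α)·ln 7, i.e. α·-0.2876821 = (1−α)·-0.1335314.
With A = -0.2876821 and B = -0.1335314: α·A = (1−α)·B, so α = B/(A+B) = -0.1335314/-0.4212135 ≈ 0.3170.

α ≈ 0.3170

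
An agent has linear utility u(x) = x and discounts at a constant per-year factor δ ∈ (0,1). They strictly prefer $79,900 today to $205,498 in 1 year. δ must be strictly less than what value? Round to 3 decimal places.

δ < 0.389

Comparing present values: 79900 > δ·205498.
So δ < 79900/205498 = 0.38881.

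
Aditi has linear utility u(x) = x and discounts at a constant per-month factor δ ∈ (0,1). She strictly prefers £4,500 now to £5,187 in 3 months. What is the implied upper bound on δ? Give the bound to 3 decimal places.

The preference means 4500 > δ^3·5187.
Dividing by 5187: δ^3 < 0.86755. Both sides are positive, so the cube root keeps the direction.
δ < (4500/5187)^(1/3) ≈ 0.954.

δ < 0.954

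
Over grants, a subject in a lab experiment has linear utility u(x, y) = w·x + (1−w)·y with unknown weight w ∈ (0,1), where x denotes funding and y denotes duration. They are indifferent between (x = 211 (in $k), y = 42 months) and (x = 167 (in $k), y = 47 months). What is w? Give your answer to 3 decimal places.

u(211,42) = u(167,47) means w·211 + (1−w)·42 = w·167 + (1−w)·47.
Rearranging, 44·w − 5·(1−w) = 0.
Hence w = 5/(44+5) = 5/49 = 0.102.

w = 0.102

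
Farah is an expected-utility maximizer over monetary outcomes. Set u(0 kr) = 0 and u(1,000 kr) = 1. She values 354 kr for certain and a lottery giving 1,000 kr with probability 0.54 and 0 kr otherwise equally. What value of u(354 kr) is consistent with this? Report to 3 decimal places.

u(354 kr) equals the lottery's expected utility: 0.54·1 + 0.46·0 = 0.54.

0.540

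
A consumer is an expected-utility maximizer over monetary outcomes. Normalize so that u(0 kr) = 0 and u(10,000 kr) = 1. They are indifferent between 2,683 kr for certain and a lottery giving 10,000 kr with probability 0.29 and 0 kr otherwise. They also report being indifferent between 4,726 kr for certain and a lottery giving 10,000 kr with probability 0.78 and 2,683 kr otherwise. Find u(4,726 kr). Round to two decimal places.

The first gamble pins u(2,683 kr): it must equal 0.29·1 + 0.71·0 = 0.29.
The second indifference gives u(4,726 kr) = 0.78·u(10,000 kr) + 0.22·u(2,683 kr) = 0.78·1.00 + 0.22·0.29 = 0.8438.

0.84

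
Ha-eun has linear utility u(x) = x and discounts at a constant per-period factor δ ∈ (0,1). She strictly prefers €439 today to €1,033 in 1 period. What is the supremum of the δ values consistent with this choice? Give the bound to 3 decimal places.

δ < 0.425

Under u(x) = x this choice says 439 > δ·1033.
Dividing through by 1033 gives δ < 0.42498.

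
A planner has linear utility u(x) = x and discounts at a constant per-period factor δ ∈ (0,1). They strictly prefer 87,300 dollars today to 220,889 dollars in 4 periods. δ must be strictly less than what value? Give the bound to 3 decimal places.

The preference means 87300 > δ^4·220889.
Dividing by 220889: δ^4 < 0.39522. Both sides are positive, so the 4th root keeps the direction.
δ < (87300/220889)^(1/4) ≈ 0.793.

δ < 0.793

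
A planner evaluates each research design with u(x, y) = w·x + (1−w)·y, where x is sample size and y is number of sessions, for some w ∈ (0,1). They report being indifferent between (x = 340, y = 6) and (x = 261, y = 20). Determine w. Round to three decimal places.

Equating utilities: w·340 + (1−w)·6 = w·261 + (1−w)·20.
Rearranging, 79·w − 14·(1−w) = 0.
The marginal rate of substitution is 14/79, so w = 14/(79+14) = 0.151.

w = 0.151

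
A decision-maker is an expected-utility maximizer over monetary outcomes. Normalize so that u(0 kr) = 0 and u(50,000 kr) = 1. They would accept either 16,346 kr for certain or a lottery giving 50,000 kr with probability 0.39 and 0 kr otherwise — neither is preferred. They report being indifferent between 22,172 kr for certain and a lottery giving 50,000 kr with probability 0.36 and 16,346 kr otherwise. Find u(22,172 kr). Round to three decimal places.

0.610

The first gamble pins u(16,346 kr): it must equal 0.39·1 + 0.61·0 = 0.39.
Then u(22,172 kr) = 0.36·u(50,000 kr) + 0.64·u(16,346 kr) = 0.36·1.00 + 0.64·0.39 = 0.6096.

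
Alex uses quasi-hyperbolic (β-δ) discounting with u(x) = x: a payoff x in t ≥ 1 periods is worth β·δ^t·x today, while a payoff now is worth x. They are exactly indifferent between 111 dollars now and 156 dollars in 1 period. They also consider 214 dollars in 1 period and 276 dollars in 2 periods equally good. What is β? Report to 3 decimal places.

β ≈ 0.918

Both payoffs in the second observation are in the future, so β drops out: δ^1·214 = δ^2·276 ⇒ δ = 214/276 = 0.77536.
The first indifference: 111 = β·δ·156, so β = 111/(δ·156) = 111/(0.77536·156) ≈ 0.918.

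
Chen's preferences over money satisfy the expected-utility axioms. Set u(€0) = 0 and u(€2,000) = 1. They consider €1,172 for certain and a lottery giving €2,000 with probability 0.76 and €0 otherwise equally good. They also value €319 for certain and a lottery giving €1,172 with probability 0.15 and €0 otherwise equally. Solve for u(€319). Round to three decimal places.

0.114

First, u(€1,172) = 0.76·u(€2,000) + 0.24·u(€0) = 0.76.
Chaining: u(€319) = 0.15·0.76 + 0.85·0.00 = 0.1140.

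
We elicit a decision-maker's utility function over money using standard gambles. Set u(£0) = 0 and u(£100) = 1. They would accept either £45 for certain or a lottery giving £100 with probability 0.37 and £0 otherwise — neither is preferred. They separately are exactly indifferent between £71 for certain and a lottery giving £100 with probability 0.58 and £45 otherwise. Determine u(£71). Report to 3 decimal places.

First, u(£45) = 0.37·u(£100) + 0.63·u(£0) = 0.37.
Chaining: u(£71) = 0.58·1.00 + 0.42·0.37 = 0.7354.

0.735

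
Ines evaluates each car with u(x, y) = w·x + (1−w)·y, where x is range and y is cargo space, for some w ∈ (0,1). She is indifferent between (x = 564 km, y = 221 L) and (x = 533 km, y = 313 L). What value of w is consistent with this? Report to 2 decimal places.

w = 0.75

u(564,221) = u(533,313) means w·564 + (1−w)·221 = w·533 + (1−w)·313.
Collecting terms: w·31 = (1−w)·92.
The marginal rate of substitution is 92/31, so w = 92/(31+92) = 0.75.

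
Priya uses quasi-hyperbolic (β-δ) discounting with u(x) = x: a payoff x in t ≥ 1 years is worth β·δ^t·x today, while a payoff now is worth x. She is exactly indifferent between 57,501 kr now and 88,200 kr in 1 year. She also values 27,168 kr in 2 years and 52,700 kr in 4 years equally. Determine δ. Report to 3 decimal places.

δ ≈ 0.718

The second indifference involves only future payoffs, so β cancels: β·δ^2·27168 = β·δ^4·52700, giving δ^2 = 27168/52700 = 0.51552, so δ = 0.71800.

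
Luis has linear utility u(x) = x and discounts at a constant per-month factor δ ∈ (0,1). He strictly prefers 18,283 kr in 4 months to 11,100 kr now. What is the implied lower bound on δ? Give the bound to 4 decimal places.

Comparing present values: 11100 < δ^4·18283.
So δ^4 > 11100/18283 = 0.60712; taking the 4th root of both positive sides preserves the inequality.
δ > (11100/18283)^(1/4) ≈ 0.8827.

δ > 0.8827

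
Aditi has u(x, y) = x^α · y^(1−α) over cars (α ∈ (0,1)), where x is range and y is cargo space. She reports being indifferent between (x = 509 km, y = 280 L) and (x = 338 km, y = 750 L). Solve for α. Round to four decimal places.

α ≈ 0.7065

Set the two utilities equal: 509^α·280^(1−α) = 338^α·750^(1−α).
(509/338)^α = (750/280)^(1−α); take logs: α·ln(509/338) = (1−α)·ln(750/280), i.e. α·0.4094021 = (1−α)·0.9852836.
Thus α·(1.3946857) = 0.9852836, so α = 0.9852836/1.3946857 ≈ 0.7065.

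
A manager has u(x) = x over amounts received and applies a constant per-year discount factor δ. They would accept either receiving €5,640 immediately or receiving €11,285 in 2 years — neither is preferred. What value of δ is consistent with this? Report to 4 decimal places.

The payoff in 2 years is discounted by δ^2, so u(5640) = δ^2·u(11285) and δ^2 = u(5640)/u(11285).
With u(x) = x: δ^2 = 5640/11285 = 0.49978.
Taking the square root: δ = 0.49978^(1/2) ≈ 0.7070.

δ ≈ 0.7070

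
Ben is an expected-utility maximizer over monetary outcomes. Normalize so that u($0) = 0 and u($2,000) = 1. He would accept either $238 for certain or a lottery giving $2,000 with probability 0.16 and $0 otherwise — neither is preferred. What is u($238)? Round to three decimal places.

By the standard-gamble method, u($238) is just the indifference probability on the best outcome: 0.16.

0.160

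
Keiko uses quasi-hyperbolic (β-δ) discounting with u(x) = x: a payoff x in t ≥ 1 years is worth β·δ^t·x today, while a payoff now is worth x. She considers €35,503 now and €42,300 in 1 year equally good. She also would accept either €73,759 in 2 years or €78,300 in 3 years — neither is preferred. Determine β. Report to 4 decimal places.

From the later pair, β·δ^2·73759 = β·δ^3·78300; dividing through, δ = 73759/78300 = 0.94201.
The first indifference: 35503 = β·δ·42300, so β = 35503/(δ·42300) = 35503/(0.94201·42300) ≈ 0.8910.

β ≈ 0.8910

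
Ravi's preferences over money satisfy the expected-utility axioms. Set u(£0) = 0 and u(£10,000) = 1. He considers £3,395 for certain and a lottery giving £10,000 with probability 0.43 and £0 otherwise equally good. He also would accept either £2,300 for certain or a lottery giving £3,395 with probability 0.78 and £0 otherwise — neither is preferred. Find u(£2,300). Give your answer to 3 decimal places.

0.335

From the first indifference, u(£3,395) = 0.43·u(£10,000) + 0.57·u(£0) = 0.43·1 + 0.57·0 = 0.43.
The second indifference gives u(£2,300) = 0.78·u(£3,395) + 0.22·u(£0) = 0.78·0.43 + 0.22·0.00 = 0.3354.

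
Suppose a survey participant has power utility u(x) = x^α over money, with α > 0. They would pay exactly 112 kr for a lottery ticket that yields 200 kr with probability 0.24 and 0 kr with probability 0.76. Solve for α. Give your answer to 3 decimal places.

EU(lottery) = 0.24·200^α + 0.76·0 = 0.24·200^α.
Equating: 112^α = 0.24·200^α, i.e. 0.5600^α = 0.24.
Take logs: α = ln 0.24 / ln(112/200) ≈ 2.46132.

α ≈ 2.461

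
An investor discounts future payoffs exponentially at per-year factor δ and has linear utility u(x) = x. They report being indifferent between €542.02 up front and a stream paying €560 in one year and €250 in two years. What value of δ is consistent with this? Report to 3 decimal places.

Present value of the stream is 560·δ + 250·δ². Indifference gives 560δ + 250δ² = 542.02.
Rearranged: 250δ² + 560δ − 542.02 = 0.
δ = (−560 + √(560² + 4·250·542.02)) / (2·250) = (−560 + √855620.00) / 500 ≈ 0.730.

δ ≈ 0.730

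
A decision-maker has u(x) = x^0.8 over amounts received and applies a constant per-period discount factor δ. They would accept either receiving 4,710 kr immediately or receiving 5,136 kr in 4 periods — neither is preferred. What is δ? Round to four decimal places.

The payoff in 4 periods is discounted by δ^4, so u(4710) = δ^4·u(5136) and δ^4 = u(4710)/u(5136).
Since u(x) = x^0.8, δ^4 = (4710/5136)^0.8 = 0.91706^0.8 = 0.93308.
So δ = 0.93308^(1/4) ≈ 0.9828.

δ ≈ 0.9828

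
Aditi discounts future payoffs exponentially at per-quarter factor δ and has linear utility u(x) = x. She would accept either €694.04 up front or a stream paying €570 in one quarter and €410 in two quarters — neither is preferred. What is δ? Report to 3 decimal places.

Equating present values: 694.04 = 570δ + 410δ².
Rearranged: 410δ² + 570δ − 694.04 = 0.
By the quadratic formula (taking the positive root), δ = (−570 + √1463125.60) / 820 ≈ 0.780.

δ ≈ 0.780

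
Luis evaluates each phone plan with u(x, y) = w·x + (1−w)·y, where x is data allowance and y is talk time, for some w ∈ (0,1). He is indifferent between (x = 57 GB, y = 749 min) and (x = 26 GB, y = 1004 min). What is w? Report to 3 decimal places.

w = 0.892

u(57,749) = u(26,1004) means w·57 + (1−w)·749 = w·26 + (1−w)·1004.
Rearranging, 31·w − 255·(1−w) = 0.
So w/(1−w) = 255/31 = 8.2258, giving w = 255/(31+255) = 0.892.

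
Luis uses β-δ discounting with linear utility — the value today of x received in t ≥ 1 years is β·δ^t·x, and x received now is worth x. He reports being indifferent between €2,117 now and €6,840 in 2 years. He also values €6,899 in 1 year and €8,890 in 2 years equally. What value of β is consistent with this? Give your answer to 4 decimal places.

Both payoffs in the second observation are in the future, so β drops out: δ^1·6899 = δ^2·8890 ⇒ δ = 6899/8890 = 0.77604.
The first indifference: 2117 = β·δ^2·6840, so β = 2117/(δ^2·6840) = 2117/(0.60224·6840) ≈ 0.5139.

β ≈ 0.5139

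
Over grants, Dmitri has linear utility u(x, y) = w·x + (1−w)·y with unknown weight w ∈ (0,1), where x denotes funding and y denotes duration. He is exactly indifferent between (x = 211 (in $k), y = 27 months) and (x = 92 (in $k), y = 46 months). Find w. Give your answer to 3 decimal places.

w = 0.138

u(211,27) = u(92,46) means w·211 + (1−w)·27 = w·92 + (1−w)·46.
w·(211−92) = (1−w)·(46−27), i.e. w·119 = (1−w)·19.
Hence w = 19/(119+19) = 19/138 = 0.138.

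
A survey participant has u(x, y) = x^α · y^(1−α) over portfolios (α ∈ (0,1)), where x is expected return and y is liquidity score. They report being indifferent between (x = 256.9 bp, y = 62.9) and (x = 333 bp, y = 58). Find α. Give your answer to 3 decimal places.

α ≈ 0.238

The Cobb–Douglas utilities coincide, so 256.9^α·62.9^(1−α) = 333^α·58^(1−α).
Taking logs: α·ln 256.9 + (1−α)·ln 62.9 = α·ln 333 + (1−α)·ln 58, i.e. α·-0.259456 = (1−α)·-0.081103.
So α/(1−α) = (-0.081103)/(-0.259456) = 0.312589, and α = 0.312589/1.312589 ≈ 0.238.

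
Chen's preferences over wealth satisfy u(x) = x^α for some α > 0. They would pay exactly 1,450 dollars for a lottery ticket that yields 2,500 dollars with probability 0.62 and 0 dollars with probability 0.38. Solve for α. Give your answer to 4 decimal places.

α ≈ 0.8776

EU(lottery) = 0.62·2500^α + 0.38·0 = 0.62·2500^α.
Indifference: 1450^α = 0.62·2500^α, so (1450/2500)^α = 0.62.
Taking logs: α·ln(1450/2500) = ln(0.62), so α = -0.4780358 / -0.5447272 ≈ 0.8776.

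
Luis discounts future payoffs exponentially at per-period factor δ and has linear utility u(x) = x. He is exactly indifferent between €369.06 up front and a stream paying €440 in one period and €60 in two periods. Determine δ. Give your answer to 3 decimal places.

δ ≈ 0.760

Equating present values: 369.06 = 440δ + 60δ².
That is, 60δ² + 440δ − 369.06 = 0, a quadratic in δ.
δ = (−440 + √(440² + 4·60·369.06)) / (2·60) = (−440 + √282174.40) / 120 ≈ 0.760.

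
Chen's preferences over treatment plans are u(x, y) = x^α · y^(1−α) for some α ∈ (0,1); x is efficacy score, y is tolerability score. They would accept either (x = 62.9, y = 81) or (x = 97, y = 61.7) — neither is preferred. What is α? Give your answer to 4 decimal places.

α ≈ 0.3859

The Cobb–Douglas utilities coincide, so 62.9^α·81^(1−α) = 97^α·61.7^(1−α).
(62.9/97)^α = (61.7/81)^(1−α); take logs: α·ln(62.9/97) = (1−α)·ln(61.7/81), i.e. α·-0.4331648 = (1−α)·-0.2721652.
Thus α·(-0.7053300) = -0.2721652, so α = -0.2721652/-0.7053300 ≈ 0.3859.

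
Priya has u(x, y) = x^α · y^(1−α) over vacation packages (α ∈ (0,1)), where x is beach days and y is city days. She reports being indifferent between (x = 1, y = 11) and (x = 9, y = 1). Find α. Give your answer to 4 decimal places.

α ≈ 0.5218

The Cobb–Douglas utilities coincide, so 1^α·11^(1−α) = 9^α·1^(1−α).
Taking logs: α·ln 1 + (1−α)·ln 11 = α·ln 9 + (1−α)·ln 1, i.e. α·-2.1972246 = (1−α)·-2.3978953.
With A = -2.1972246 and B = -2.3978953: α·A = (1−α)·B, so α = B/(A+B) = -2.3978953/-4.5951199 ≈ 0.5218.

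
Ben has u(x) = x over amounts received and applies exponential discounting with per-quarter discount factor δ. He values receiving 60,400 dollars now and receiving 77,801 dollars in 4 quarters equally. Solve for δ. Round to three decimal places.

δ ≈ 0.939

Indifference means u(60400) = δ^4 · u(77801), so δ^4 = u(60400)/u(77801).
With u(x) = x: δ^4 = 60400/77801 = 0.77634.
So δ = 0.77634^(1/4) ≈ 0.939.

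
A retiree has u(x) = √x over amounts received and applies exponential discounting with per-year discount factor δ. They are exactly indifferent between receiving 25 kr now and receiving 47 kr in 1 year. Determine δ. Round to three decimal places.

Equating discounted utilities: u(25) = δ·u(47) ⇒ δ = u(25)/u(47).
Since u(x) = √x, δ = √(25/47) = 0.72932.

δ ≈ 0.729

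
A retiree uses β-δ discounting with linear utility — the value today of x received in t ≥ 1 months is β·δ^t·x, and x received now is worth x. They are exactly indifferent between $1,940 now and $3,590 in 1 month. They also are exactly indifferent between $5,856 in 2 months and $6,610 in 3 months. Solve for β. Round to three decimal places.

β ≈ 0.610

Both payoffs in the second observation are in the future, so β drops out: δ^2·5856 = δ^3·6610 ⇒ δ = 5856/6610 = 0.88593.
Substituting δ into 1940 = β·δ·3590: β = 1940/(3180.490) ≈ 0.610.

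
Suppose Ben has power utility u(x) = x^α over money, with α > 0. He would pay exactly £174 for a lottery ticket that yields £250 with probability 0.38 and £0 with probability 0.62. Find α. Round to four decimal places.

Since u(0) = 0, the lottery's EU is 0.38·250^α.
Indifference: 174^α = 0.38·250^α, so (174/250)^α = 0.38.
α = ln(0.38) / ln(174/250) = -0.9675840/-0.3624056 ≈ 2.6699.

α ≈ 2.6699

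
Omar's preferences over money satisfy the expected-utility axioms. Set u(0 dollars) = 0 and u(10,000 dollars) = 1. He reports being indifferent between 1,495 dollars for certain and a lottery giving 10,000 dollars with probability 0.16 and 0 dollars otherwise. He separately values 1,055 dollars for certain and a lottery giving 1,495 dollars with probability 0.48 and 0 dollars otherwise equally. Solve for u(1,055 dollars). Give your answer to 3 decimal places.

The first gamble pins u(1,495 dollars): it must equal 0.16·1 + 0.84·0 = 0.16.
Chaining: u(1,055 dollars) = 0.48·0.16 + 0.52·0.00 = 0.0768.

0.077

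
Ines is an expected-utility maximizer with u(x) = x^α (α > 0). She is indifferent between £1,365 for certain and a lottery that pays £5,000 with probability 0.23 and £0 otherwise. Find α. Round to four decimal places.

Since u(0) = 0, the lottery's EU is 0.23·5000^α.
Indifference: 1365^α = 0.23·5000^α, so (1365/5000)^α = 0.23.
α = ln(0.23) / ln(1365/5000) = -1.4696760/-1.2982835 ≈ 1.1320.

α ≈ 1.1320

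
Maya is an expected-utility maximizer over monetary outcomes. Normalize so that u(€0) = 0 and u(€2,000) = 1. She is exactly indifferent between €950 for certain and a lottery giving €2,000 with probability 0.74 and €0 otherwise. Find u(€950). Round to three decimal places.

0.740

The indifference gives u(€950) = 0.74·u(€2,000) + 0.26·u(€0) = 0.74·1 + 0.26·0 = 0.74.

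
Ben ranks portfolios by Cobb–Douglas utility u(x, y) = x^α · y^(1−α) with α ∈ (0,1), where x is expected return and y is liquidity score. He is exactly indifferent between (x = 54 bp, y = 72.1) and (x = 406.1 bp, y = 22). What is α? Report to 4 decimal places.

Indifference: 54^α · 72.1^(1−α) = 406.1^α · 22^(1−α).
Rearrange to (54/406.1)^α = (22/72.1)^(1−α) and take logs: α·-2.0176154 = (1−α)·-1.1870116.
Thus α·(-3.2046270) = -1.1870116, so α = -1.1870116/-3.2046270 ≈ 0.3704.

α ≈ 0.3704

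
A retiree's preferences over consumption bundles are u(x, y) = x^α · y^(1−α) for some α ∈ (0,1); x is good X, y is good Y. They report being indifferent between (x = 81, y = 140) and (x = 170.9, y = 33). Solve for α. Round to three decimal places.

α ≈ 0.659

The Cobb–Douglas utilities coincide, so 81^α·140^(1−α) = 170.9^α·33^(1−α).
Rearrange to (81/170.9)^α = (33/140)^(1−α) and take logs: α·-0.746629 = (1−α)·-1.445135.
Thus α·(-2.191764) = -1.445135, so α = -1.445135/-2.191764 ≈ 0.659.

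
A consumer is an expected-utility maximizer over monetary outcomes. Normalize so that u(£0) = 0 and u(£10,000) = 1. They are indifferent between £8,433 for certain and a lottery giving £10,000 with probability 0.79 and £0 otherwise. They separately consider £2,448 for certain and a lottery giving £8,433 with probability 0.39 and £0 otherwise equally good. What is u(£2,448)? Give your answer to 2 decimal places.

First, u(£8,433) = 0.79·u(£10,000) + 0.21·u(£0) = 0.79.
The second indifference gives u(£2,448) = 0.39·u(£8,433) + 0.61·u(£0) = 0.39·0.79 + 0.61·0.00 = 0.3081.

0.31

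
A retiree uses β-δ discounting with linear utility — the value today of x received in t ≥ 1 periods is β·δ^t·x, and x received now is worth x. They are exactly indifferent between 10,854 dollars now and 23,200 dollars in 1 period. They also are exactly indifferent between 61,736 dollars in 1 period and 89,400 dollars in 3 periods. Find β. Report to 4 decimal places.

The second indifference involves only future payoffs, so β cancels: β·δ^1·61736 = β·δ^3·89400, giving δ^2 = 61736/89400 = 0.69056, so δ = 0.83100.
Now use the now-vs-future pair: 10854 = β·δ·23200 gives β = 10854/(0.83100·23200) ≈ 0.5630.

β ≈ 0.5630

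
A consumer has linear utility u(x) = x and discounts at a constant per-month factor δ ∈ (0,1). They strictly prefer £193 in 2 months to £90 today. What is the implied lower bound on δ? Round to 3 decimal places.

The preference means 90 < δ^2·193.
So δ^2 > 90/193 = 0.46632; taking the square root of both positive sides preserves the inequality.
δ > (90/193)^(1/2) ≈ 0.683.

δ > 0.683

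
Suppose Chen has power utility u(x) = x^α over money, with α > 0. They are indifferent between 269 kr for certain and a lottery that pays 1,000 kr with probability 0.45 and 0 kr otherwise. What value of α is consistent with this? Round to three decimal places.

Since u(0) = 0, the lottery's EU is 0.45·1000^α.
Equating: 269^α = 0.45·1000^α, i.e. 0.2690^α = 0.45.
Taking logs: α·ln(269/1000) = ln(0.45), so α = -0.798508 / -1.313044 ≈ 0.608.

α ≈ 0.608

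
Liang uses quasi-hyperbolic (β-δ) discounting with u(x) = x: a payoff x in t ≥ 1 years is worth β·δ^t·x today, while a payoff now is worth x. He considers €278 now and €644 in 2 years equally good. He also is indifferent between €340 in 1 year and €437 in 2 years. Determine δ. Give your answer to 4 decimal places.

Both payoffs in the second observation are in the future, so β drops out: δ^1·340 = δ^2·437 ⇒ δ = 340/437 = 0.77803.

δ ≈ 0.7780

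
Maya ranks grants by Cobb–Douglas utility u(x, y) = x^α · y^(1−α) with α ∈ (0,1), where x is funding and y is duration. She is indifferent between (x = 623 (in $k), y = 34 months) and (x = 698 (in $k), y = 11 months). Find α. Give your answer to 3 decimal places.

α ≈ 0.908

Indifference: 623^α · 34^(1−α) = 698^α · 11^(1−α).
Taking logs: α·ln 623 + (1−α)·ln 34 = α·ln 698 + (1−α)·ln 11, i.e. α·-0.113673 = (1−α)·-1.128465.
Thus α·(-1.242138) = -1.128465, so α = -1.128465/-1.242138 ≈ 0.908.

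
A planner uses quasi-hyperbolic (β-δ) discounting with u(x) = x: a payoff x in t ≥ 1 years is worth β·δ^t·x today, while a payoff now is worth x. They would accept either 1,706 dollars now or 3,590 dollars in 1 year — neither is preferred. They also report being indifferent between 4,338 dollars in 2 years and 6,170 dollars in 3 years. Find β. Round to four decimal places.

Both payoffs in the second observation are in the future, so β drops out: δ^2·4338 = δ^3·6170 ⇒ δ = 4338/6170 = 0.70308.
Now use the now-vs-future pair: 1706 = β·δ·3590 gives β = 1706/(0.70308·3590) ≈ 0.6759.

β ≈ 0.6759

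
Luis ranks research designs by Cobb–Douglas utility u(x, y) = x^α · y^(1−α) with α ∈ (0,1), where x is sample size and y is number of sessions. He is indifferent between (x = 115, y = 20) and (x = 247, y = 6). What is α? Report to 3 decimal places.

α ≈ 0.612

Indifference: 115^α · 20^(1−α) = 247^α · 6^(1−α).
(115/247)^α = (6/20)^(1−α); take logs: α·ln(115/247) = (1−α)·ln(6/20), i.e. α·-0.764456 = (1−α)·-1.203973.
Thus α·(-1.968429) = -1.203973, so α = -1.203973/-1.968429 ≈ 0.612.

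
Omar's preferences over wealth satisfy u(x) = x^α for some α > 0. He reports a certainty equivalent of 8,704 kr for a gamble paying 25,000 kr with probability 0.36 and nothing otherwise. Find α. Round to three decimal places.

α ≈ 0.968

Since u(0) = 0, the lottery's EU is 0.36·25000^α.
Setting u(8704) equal to that: 8704^α = 0.36·25000^α ⇒ (8704/25000)^α = 0.36.
Take logs: α = ln 0.36 / ln(8704/25000) ≈ 0.96830.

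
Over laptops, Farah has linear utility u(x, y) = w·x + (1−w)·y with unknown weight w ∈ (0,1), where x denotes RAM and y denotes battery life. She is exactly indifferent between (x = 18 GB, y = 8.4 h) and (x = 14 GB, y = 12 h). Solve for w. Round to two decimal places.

w = 0.47

Equating utilities: w·18 + (1−w)·8.4 = w·14 + (1−w)·12.
w·(18−14) = (1−w)·(12−8.4), i.e. w·4 = (1−w)·3.6.
So w/(1−w) = 3.6/4 = 0.9000, giving w = 3.6/(4+3.6) = 0.47.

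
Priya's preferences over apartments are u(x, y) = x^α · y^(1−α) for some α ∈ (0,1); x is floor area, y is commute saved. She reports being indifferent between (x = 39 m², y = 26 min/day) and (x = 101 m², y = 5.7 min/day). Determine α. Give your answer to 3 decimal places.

The Cobb–Douglas utilities coincide, so 39^α·26^(1−α) = 101^α·5.7^(1−α).
Taking logs: α·ln 39 + (1−α)·ln 26 = α·ln 101 + (1−α)·ln 5.7, i.e. α·-0.951559 = (1−α)·-1.517630.
With A = -0.951559 and B = -1.517630: α·A = (1−α)·B, so α = B/(A+B) = -1.517630/-2.469189 ≈ 0.615.

α ≈ 0.615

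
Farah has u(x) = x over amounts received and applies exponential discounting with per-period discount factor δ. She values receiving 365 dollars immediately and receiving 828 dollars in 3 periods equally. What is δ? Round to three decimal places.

Equating discounted utilities: u(365) = δ^3·u(828) ⇒ δ^3 = u(365)/u(828).
With u(x) = x: δ^3 = 365/828 = 0.44082.
So δ = 0.44082^(1/3) ≈ 0.761.

δ ≈ 0.761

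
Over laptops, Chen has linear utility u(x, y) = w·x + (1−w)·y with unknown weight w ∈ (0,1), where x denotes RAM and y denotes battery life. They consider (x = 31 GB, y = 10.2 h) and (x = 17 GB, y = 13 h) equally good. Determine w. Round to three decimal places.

Equating utilities: w·31 + (1−w)·10.2 = w·17 + (1−w)·13.
w·(31−17) = (1−w)·(13−10.2), i.e. w·14 = (1−w)·2.8.
Hence w = 2.8/(14+2.8) = 2.8/16.8 = 0.167.

w = 0.167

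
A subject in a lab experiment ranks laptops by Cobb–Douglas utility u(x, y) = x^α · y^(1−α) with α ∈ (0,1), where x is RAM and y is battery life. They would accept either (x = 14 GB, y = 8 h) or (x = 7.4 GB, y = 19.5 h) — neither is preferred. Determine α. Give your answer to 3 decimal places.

The Cobb–Douglas utilities coincide, so 14^α·8^(1−α) = 7.4^α·19.5^(1−α).
(14/7.4)^α = (19.5/8)^(1−α); take logs: α·ln(14/7.4) = (1−α)·ln(19.5/8), i.e. α·0.637577 = (1−α)·0.890973.
So α/(1−α) = (0.890973)/(0.637577) = 1.397436, and α = 1.397436/2.397436 ≈ 0.583.

α ≈ 0.583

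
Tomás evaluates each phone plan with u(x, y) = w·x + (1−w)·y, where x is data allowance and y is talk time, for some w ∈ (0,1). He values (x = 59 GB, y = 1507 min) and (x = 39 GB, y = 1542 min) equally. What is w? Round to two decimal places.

w = 0.64

u(59,1507) = u(39,1542) means w·59 + (1−w)·1507 = w·39 + (1−w)·1542.
w·(59−39) = (1−w)·(1542−1507), i.e. w·20 = (1−w)·35.
So w/(1−w) = 35/20 = 1.7500, giving w = 35/(20+35) = 0.64.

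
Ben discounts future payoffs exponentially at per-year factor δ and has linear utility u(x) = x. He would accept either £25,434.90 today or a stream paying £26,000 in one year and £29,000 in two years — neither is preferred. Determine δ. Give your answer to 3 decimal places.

δ ≈ 0.590

Equating present values: 25434.90 = 26000δ + 29000δ².
Rearranged: 29000δ² + 26000δ − 25434.90 = 0.
By the quadratic formula (taking the positive root), δ = (−26000 + √3626448400.00) / 58000 ≈ 0.590.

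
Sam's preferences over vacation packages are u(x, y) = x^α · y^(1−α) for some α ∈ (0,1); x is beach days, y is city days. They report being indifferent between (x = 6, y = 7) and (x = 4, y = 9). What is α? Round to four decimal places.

α ≈ 0.3826

Indifference: 6^α · 7^(1−α) = 4^α · 9^(1−α).
Taking logs: α·ln 6 + (1−α)·ln 7 = α·ln 4 + (1−α)·ln 9, i.e. α·0.4054651 = (1−α)·0.2513144.
Thus α·(0.6567795) = 0.2513144, so α = 0.2513144/0.6567795 ≈ 0.3826.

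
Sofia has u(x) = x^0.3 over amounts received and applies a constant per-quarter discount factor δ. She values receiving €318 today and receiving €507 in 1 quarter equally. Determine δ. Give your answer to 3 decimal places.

The payoff in 1 quarter is discounted by δ, so u(318) = δ·u(507) and δ = u(318)/u(507).
Since u(x) = x^0.3, δ = (318/507)^0.3 = 0.62722^0.3 = 0.86941.

δ ≈ 0.869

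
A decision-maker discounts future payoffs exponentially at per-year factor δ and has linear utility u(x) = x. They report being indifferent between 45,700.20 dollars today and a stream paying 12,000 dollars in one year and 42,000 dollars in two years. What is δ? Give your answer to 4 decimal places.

Present value of the stream is 12000·δ + 42000·δ². Indifference gives 12000δ + 42000δ² = 45700.20.
That is, 42000δ² + 12000δ − 45700.20 = 0, a quadratic in δ.
By the quadratic formula (taking the positive root), δ = (−12000 + √7821633600.00) / 84000 ≈ 0.9100.

δ ≈ 0.9100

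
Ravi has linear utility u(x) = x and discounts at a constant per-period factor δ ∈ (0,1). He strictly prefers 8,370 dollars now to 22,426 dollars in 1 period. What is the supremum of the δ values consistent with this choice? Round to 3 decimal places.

The preference means 8370 > δ·22426.
So δ < 8370/22426 = 0.37323.

δ < 0.373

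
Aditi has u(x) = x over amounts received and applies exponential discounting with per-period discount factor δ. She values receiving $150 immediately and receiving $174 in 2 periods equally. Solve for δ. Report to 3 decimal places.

δ ≈ 0.928

The payoff in 2 periods is discounted by δ^2, so u(150) = δ^2·u(174) and δ^2 = u(150)/u(174).
With u(x) = x: δ^2 = 150/174 = 0.86207.
Hence δ = (0.86207)^(1/2) = 0.92848.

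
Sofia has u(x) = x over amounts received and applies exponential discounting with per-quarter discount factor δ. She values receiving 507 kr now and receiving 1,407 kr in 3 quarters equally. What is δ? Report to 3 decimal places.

δ ≈ 0.712

Indifference means u(507) = δ^3 · u(1407), so δ^3 = u(507)/u(1407).
With u(x) = x: δ^3 = 507/1407 = 0.36034.
Hence δ = (0.36034)^(1/3) = 0.71160.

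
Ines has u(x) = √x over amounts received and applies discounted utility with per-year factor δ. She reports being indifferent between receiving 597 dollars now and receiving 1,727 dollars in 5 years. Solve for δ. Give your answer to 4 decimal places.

The payoff in 5 years is discounted by δ^5, so u(597) = δ^5·u(1727) and δ^5 = u(597)/u(1727).
With u(x) = √x: δ^5 = √597/√1727 = √(597/1727) = 0.58795.
Taking the 5th root: δ = 0.58795^(1/5) ≈ 0.8992.

δ ≈ 0.8992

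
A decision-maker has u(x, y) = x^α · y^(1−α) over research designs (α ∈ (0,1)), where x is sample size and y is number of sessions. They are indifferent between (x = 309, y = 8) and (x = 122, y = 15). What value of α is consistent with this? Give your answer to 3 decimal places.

Indifference: 309^α · 8^(1−α) = 122^α · 15^(1−α).
(309/122)^α = (15/8)^(1−α); take logs: α·ln(309/122) = (1−α)·ln(15/8), i.e. α·0.929320 = (1−α)·0.628609.
Thus α·(1.557929) = 0.628609, so α = 0.628609/1.557929 ≈ 0.403.

α ≈ 0.403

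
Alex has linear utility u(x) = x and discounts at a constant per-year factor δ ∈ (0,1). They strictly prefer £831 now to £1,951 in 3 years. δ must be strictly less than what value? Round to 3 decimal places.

δ < 0.752

The preference means 831 > δ^3·1951.
So δ^3 < 831/1951 = 0.42594; taking the cube root of both positive sides preserves the inequality.
δ < (831/1951)^(1/3) ≈ 0.752.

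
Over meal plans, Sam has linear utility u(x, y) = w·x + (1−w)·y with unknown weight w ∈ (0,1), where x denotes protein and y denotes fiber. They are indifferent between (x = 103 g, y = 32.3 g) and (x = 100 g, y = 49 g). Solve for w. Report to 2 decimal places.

Indifference: w·103 + (1−w)·32.3 = w·100 + (1−w)·49.
Collecting terms: w·3 = (1−w)·16.7.
The marginal rate of substitution is 16.7/3, so w = 16.7/(3+16.7) = 0.85.

w = 0.85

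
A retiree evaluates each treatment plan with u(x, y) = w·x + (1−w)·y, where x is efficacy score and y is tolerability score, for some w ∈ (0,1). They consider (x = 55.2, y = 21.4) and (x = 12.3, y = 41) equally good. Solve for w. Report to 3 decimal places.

Indifference: w·55.2 + (1−w)·21.4 = w·12.3 + (1−w)·41.
Rearranging, 42.9·w − 19.6·(1−w) = 0.
The marginal rate of substitution is 19.6/42.9, so w = 19.6/(42.9+19.6) = 0.314.

w = 0.314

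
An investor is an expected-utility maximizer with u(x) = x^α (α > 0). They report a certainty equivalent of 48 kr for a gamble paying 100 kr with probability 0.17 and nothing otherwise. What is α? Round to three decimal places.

α ≈ 2.414

Since u(0) = 0, the lottery's EU is 0.17·100^α.
Equating: 48^α = 0.17·100^α, i.e. 0.4800^α = 0.17.
α = ln(0.17) / ln(48/100) = -1.771957/-0.733969 ≈ 2.414.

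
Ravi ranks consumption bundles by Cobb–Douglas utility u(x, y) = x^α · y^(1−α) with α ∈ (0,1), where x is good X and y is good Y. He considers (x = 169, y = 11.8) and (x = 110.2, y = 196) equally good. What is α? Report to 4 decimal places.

α ≈ 0.8679

Set the two utilities equal: 169^α·11.8^(1−α) = 110.2^α·196^(1−α).
Rearrange to (169/110.2)^α = (196/11.8)^(1−α) and take logs: α·0.4276018 = (1−α)·2.8100151.
So α/(1−α) = (2.8100151)/(0.4276018) = 6.5715699, and α = 6.5715699/7.5715699 ≈ 0.8679.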